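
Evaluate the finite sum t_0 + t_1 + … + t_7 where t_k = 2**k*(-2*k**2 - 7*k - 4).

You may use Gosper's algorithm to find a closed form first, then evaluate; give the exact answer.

Step 1: r(k) = 2*(2*k**2 + 11*k + 13)/(2*k**2 + 7*k + 4).
Gosper form: A/B · C(k+1)/C(k) with A=2, B=1, C=k**2 + 7*k/2 + 2.
Solve (2)·f(k+1) − (1)·f(k) = k**2 + 7*k/2 + 2.
deg f ≤ 2 (via 0,0,2).
A polynomial solution: f(k) = (2*k**2 - k + 2)/2.
Get s_k = R·t_k = 2**k*(-2*k**2 + k - 2) with R(k) = B(k−1)f(k)/C(k) = (2*k**2 - k + 2)/(2*k**2 + 7*k + 4).
Check: Δs_k = 2**k*(-2*k**2 - 7*k - 4). ✓
Evaluate s at k=8 and k=0: -31232 and -2; difference -31230.

Σ = -31230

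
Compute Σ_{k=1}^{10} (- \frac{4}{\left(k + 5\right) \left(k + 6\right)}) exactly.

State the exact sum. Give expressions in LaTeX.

t_(k+1)/t_k = (k + 5)/(k + 7).
Take A(k)=k + 5, B(k)=k + 7, C(k)=1.
f must satisfy (k + 5)·f(k+1) − (k + 6)·f(k) = 1.
Degrees (1,1,0) ⇒ d ≤ 1.
Coefficient equations give f(k) = k/5.
So s_k = (B(k−1)f/C)·t_k = (k*(k + 6)/5)·t_k = -4*k/(5*k + 25).
Check: Δs_k = -4/(k**2 + 11*k + 30). ✓
Sum = s_(11) − s_(1); s_(11) = -11/20, s_(1) = -2/15 ⇒ -5/12.

Σ = -5/12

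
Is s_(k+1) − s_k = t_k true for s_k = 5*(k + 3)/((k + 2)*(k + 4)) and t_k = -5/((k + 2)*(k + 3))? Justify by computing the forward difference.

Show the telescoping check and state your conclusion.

Invalid: residual 5*(2*k + 7)/(k**4 + 14*k**3 + 71*k**2 + 154*k + 120) ≠ 0.

s_(k+1) = 5*(k + 4)/((k + 3)*(k + 5))
s_(k+1) − s_k = 5*(-k**2 - 7*k - 13)/(k**4 + 14*k**3 + 71*k**2 + 154*k + 120)
(s_(k+1) − s_k) − t_k = 5*(2*k + 7)/(k**4 + 14*k**3 + 71*k**2 + 154*k + 120)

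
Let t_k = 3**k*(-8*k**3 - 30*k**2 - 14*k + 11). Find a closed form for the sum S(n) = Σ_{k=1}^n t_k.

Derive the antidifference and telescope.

S(n) = -12*3**n*n**3 - 27*3**n*n**2 - 12*3**n*n + 15*3**n - 15

Ratio r(k) = 3*(8*k**3 + 54*k**2 + 98*k + 41)/(8*k**3 + 30*k**2 + 14*k - 11).
Normal form (A,B,C) = (3, 1, k**3 + 15*k**2/4 + 7*k/4 - 11/8).
f must satisfy (3)·f(k+1) − (1)·f(k) = k**3 + 15*k**2/4 + 7*k/4 - 11/8.
From deg A=0, deg B=0, deg C=3: d=3.
A polynomial solution: f(k) = (4*k**3 - 3*k**2 - 2*k - 4)/8.
So s_k = (B(k−1)f/C)·t_k = ((4*k**3 - 3*k**2 - 2*k - 4)/(8*k**3 + 30*k**2 + 14*k - 11))·t_k = 3**k*(-4*k**3 + 3*k**2 + 2*k + 4).
Δs = 3**k*(-8*k**3 - 30*k**2 - 14*k + 11), as required.
Telescope: S(n) = s_(n+1) − s_(1) = 3**(n + 1)*(-4*n**3 - 9*n**2 - 4*n + 5) − (15) = -12*3**n*n**3 - 27*3**n*n**2 - 12*3**n*n + 15*3**n - 15.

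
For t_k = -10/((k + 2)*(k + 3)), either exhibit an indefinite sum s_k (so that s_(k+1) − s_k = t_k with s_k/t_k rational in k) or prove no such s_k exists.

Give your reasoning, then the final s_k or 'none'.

s_k = -5*k/(k + 2)

Step 1: r(k) = (k + 2)/(k + 4).
Gosper form: A/B · C(k+1)/C(k) with A=k + 2, B=k + 4, C=1.
Need (k + 2)·f(k+1) − (k + 3)·f(k) = 1.
From deg A=1, deg B=1, deg C=0: d=1.
Solve for f: f(k) = k/2 (degree 1 ≤ 1).
So s_k = (B(k−1)f/C)·t_k = (k*(k + 3)/2)·t_k = -5*k/(k + 2).
s_(k+1) − s_k = -10/(k**2 + 5*k + 6) = t_k.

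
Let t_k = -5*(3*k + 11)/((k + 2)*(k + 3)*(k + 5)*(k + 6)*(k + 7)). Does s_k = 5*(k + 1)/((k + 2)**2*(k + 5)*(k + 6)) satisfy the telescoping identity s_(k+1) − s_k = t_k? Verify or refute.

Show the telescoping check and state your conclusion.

s_(k+1) = 5*(k + 2)/((k + 3)**2*(k + 6)*(k + 7))
s_(k+1) − s_k = 5*(-(k + 1)*(k + 3)**2*(k + 7) + (k + 2)**3*(k + 5))/((k + 2)**2*(k + 3)**2*(k + 5)*(k + 6)*(k + 7))
(s_(k+1) − s_k) − t_k = 5*(4*k**2 + 27*k + 43)/(k**7 + 28*k**6 + 324*k**5 + 2006*k**4 + 7175*k**3 + 14838*k**2 + 16452*k + 7560)

Invalid: residual 5*(4*k**2 + 27*k + 43)/(k**7 + 28*k**6 + 324*k**5 + 2006*k**4 + 7175*k**3 + 14838*k**2 + 16452*k + 7560) ≠ 0.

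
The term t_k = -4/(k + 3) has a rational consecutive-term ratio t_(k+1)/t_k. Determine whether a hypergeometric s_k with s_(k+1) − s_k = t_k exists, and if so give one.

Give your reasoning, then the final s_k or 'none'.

t_(k+1)/t_k = (k + 3)/(k + 4).
Gosper form: A/B · C(k+1)/C(k) with A=k + 3, B=k + 4, C=1.
Need (k + 3)·f(k+1) − (k + 3)·f(k) = 1.
deg f ≤ 0 (via 1,1,0).
Generic f = c0 gives residual -1; -1 = 0 cannot hold, so t_k is not Gosper-summable.

not Gosper-summable; s_k does not exist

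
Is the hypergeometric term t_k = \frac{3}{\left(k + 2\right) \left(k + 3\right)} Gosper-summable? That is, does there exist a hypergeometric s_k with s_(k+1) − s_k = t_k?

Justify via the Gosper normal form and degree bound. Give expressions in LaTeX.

Yes. s_k = \frac{3 k}{2 \left(k + 2\right)}.

Compute t_(k+1)/t_k: get (k + 2)/(k + 4).
Gosper form: A/B · C(k+1)/C(k) with A=k + 2, B=k + 4, C=1.
f must satisfy (k + 2)·f(k+1) − (k + 3)·f(k) = 1.
deg f ≤ 1 (via 1,1,0).
Solving with deg f ≤ 1: f(k) = k/2.
So s_k = (B(k−1)f/C)·t_k = (k*(k + 3)/2)·t_k = 3*k/(2*(k + 2)).
Verify: 3/(k**2 + 5*k + 6) matches t_k.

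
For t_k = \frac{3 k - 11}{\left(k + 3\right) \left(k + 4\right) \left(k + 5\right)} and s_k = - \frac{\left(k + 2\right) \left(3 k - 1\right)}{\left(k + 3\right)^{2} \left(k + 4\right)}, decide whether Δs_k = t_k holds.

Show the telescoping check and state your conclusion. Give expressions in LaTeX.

Invalid: residual \frac{2 \left(- 3 k^{2} - 6 k + 19\right)}{k^{5} + 19 k^{4} + 143 k^{3} + 533 k^{2} + 984 k + 720} ≠ 0.

s_(k+1) = -(k + 3)*(3*k + 2)/((k + 4)**2*(k + 5))
s_(k+1) − s_k = ((k + 2)*(k + 4)*(k + 5)*(3*k - 1) - (k + 3)**3*(3*k + 2))/((k + 3)**2*(k + 4)**2*(k + 5))
(s_(k+1) − s_k) − t_k = 2*(-3*k**2 - 6*k + 19)/(k**5 + 19*k**4 + 143*k**3 + 533*k**2 + 984*k + 720)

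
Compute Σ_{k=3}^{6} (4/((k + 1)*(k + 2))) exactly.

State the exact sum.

Σ = 1/2

The ratio is (k + 1)/(k + 3).
Factor: A=k + 1; B=k + 3; C=1.
Key eq: (k + 1)·f(k+1) = (k + 2)·f(k) + (1).
deg f ≤ 1 (via 1,1,0).
A polynomial solution: f(k) = k.
Then R = B(k−1)f/C = k*(k + 2), so s_k = R(k)·t_k = 4*k/(k + 1).
Verify: 4/(k**2 + 3*k + 2) matches t_k.
Telescoping: Σ = s_(7) − s_(3) = 7/2 − (3) = 1/2.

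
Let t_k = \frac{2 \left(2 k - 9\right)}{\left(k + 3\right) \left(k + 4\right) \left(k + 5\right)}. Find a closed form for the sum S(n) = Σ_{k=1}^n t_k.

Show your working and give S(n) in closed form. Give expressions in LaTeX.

The ratio is (k + 3)*(2*k - 7)/((k + 6)*(2*k - 9)).
Factor: A=k + 3; B=k + 6; C=k - 9/2.
Solve (k + 3)·f(k+1) − (k + 5)·f(k) = k - 9/2.
d = 2 from the (1,1,1) case.
A polynomial solution: f(k) = -k*(k + 23)/16.
Get s_k = R·t_k = k*(-k - 23)/(4*(k + 3)*(k + 4)) with R(k) = B(k−1)f(k)/C(k) = -k*(k + 5)*(k + 23)/(8*(2*k - 9)).
s_(k+1) − s_k = 2*(2*k - 9)/(k**3 + 12*k**2 + 47*k + 60) = t_k.
s_(n+1) = (-n**2 - 25*n - 24)/(4*(n**2 + 9*n + 20)) and s_(1) = -3/10, so S(n) = n*(n - 71)/(20*(n**2 + 9*n + 20)).

S(n) = \frac{n \left(n - 71\right)}{20 \left(n^{2} + 9 n + 20\right)}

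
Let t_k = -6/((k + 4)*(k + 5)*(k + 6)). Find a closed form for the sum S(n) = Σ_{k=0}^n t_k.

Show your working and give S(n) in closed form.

S(n) = 3*(-n**2 - 11*n - 10)/(20*(n**2 + 11*n + 30))

t_(k+1)/t_k = (k + 4)/(k + 7).
Factor: A=k + 4; B=k + 7; C=1.
Key eq: (k + 4)·f(k+1) = (k + 6)·f(k) + (1).
Bound: deg f ≤ 2.
Coefficient equations give f(k) = k*(k + 9)/40.
R(k) = B(k−1)·f(k)/C(k) = k*(k + 6)*(k + 9)/40; s_k = R·t_k = 3*k*(-k - 9)/(20*(k + 4)*(k + 5)).
s_(k+1) − s_k = -6/(k**3 + 15*k**2 + 74*k + 120) = t_k.
Σ_(k=0)^n t_k = s_(n+1) − s_(0) = (3*(-n**2 - 11*n - 10)/(20*(n**2 + 11*n + 30))) − (0), i.e. 3*(-n**2 - 11*n - 10)/(20*(n**2 + 11*n + 30)).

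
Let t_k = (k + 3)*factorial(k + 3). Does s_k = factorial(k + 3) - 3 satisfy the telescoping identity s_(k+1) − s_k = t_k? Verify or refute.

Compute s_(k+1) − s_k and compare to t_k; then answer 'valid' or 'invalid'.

s_(k+1) = factorial(k + 4) - 3
s_(k+1) − s_k = (k + 3)*factorial(k + 3)
(s_(k+1) − s_k) − t_k = 0

Valid: the claim telescopes to t_k.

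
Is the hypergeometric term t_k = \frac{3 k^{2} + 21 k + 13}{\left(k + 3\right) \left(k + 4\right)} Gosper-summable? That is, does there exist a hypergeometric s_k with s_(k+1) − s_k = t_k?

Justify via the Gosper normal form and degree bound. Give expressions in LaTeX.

Yes. s_k = \frac{k \left(9 k + 4\right)}{3 \left(k + 3\right)}.

Step 1: r(k) = (k + 3)*(21*k + 3*(k + 1)**2 + 34)/((k + 5)*(3*k**2 + 21*k + 13)).
A = k + 3, B = k + 5, C = k**2 + 7*k + 13/3.
Need (k + 3)·f(k+1) − (k + 4)·f(k) = k**2 + 7*k + 13/3.
d = 2 from the (1,1,2) case.
Solve for f: f(k) = k*(9*k + 4)/9 (degree 2 ≤ 2).
R(k) = B(k−1)·f(k)/C(k) = k*(k + 4)*(9*k + 4)/(3*(3*k**2 + 21*k + 13)); s_k = R·t_k = k*(9*k + 4)/(3*(k + 3)).
Δs = (3*k**2 + 21*k + 13)/(k**2 + 7*k + 12), as required.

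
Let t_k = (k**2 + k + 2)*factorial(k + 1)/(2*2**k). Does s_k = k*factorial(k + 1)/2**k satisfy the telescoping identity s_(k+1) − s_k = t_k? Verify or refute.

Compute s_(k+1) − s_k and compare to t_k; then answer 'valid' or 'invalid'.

s_(k+1) = (k + 1)*factorial(k + 2)/(2*2**k)
s_(k+1) − s_k = (k**2 + k + 2)*factorial(k + 1)/(2*2**k)
(s_(k+1) − s_k) − t_k = 0

valid (s_(k+1) − s_k reduces to t_k)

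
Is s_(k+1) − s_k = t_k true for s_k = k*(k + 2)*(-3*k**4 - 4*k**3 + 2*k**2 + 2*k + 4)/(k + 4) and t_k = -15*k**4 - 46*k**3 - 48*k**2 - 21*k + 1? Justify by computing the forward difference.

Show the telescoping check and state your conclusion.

s_(k+1) = (-3*k**6 - 28*k**5 - 101*k**4 - 178*k**3 - 155*k**2 - 50*k + 3)/(k + 5)
s_(k+1) − s_k = (-15*k**6 - 157*k**5 - 558*k**4 - 905*k**3 - 718*k**2 - 237*k + 12)/(k**2 + 9*k + 20)
(s_(k+1) − s_k) − t_k = 2*(12*k**5 + 102*k**4 + 234*k**3 + 215*k**2 + 87*k - 4)/(k**2 + 9*k + 20)

Invalid: residual 2*(12*k**5 + 102*k**4 + 234*k**3 + 215*k**2 + 87*k - 4)/(k**2 + 9*k + 20) ≠ 0.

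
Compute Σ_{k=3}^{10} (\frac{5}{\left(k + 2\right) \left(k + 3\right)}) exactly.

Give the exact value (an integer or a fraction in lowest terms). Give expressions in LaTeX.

Σ = 8/13

Step 1: r(k) = (k + 2)/(k + 4).
Normal form (A,B,C) = (k + 2, k + 4, 1).
Set up (k + 2)·f(k+1) − (k + 3)·f(k) − (1) = 0.
d = 1 from the (1,1,0) case.
Solving with deg f ≤ 1: f(k) = k/2.
R(k) = B(k−1)·f(k)/C(k) = k*(k + 3)/2; s_k = R·t_k = 5*k/(2*(k + 2)).
Verify: 5/(k**2 + 5*k + 6) matches t_k.
Telescoping: Σ = s_(11) − s_(3) = 55/26 − (3/2) = 8/13.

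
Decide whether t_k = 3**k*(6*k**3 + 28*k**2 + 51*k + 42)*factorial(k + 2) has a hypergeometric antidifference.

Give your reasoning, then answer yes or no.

Yes. s_k = 3**k*(2*k**2 + 3)*factorial(k + 2).

Ratio r(k) = 3*(6*k**4 + 64*k**3 + 263*k**2 + 502*k + 381)/(6*k**3 + 28*k**2 + 51*k + 42).
Take A(k)=3*k + 9, B(k)=1, C(k)=k**3 + 14*k**2/3 + 17*k/2 + 7.
Key eq: (3*k + 9)·f(k+1) = (1)·f(k) + (k**3 + 14*k**2/3 + 17*k/2 + 7).
Bound: deg f ≤ 2.
A polynomial solution: f(k) = (2*k**2 + 3)/6.
So s_k = (B(k−1)f/C)·t_k = ((2*k**2 + 3)/(6*k**3 + 28*k**2 + 51*k + 42))·t_k = 3**k*(2*k**2 + 3)*factorial(k + 2).
Δs = 3**k*(6*k**3 + 28*k**2 + 51*k + 42)*factorial(k + 2), as required.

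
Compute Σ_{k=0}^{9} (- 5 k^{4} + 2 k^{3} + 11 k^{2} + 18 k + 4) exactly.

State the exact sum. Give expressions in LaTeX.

Σ = -68630

t_(k+1)/t_k = (5*k**4 + 18*k**3 + 13*k**2 - 26*k - 30)/(5*k**4 - 2*k**3 - 11*k**2 - 18*k - 4).
Gosper form: A/B · C(k+1)/C(k) with A=1, B=1, C=k**4 - 2*k**3/5 - 11*k**2/5 - 18*k/5 - 4/5.
Need (1)·f(k+1) − (1)·f(k) = k**4 - 2*k**3/5 - 11*k**2/5 - 18*k/5 - 4/5.
deg f ≤ 5 (via 0,0,4).
Match coefficients ⇒ f(k) = k*(k**4 - 3*k**3 - k**2 - 4*k + 3)/5.
R(k) = B(k−1)·f(k)/C(k) = k*(k**4 - 3*k**3 - k**2 - 4*k + 3)/(5*k**4 - 2*k**3 - 11*k**2 - 18*k - 4); s_k = R·t_k = k*(-k**4 + 3*k**3 + k**2 + 4*k - 3).
s_(k+1) − s_k = -5*k**4 + 2*k**3 + 11*k**2 + 18*k + 4 = t_k.
Evaluate s at k=10 and k=0: -68630 and 0; difference -68630.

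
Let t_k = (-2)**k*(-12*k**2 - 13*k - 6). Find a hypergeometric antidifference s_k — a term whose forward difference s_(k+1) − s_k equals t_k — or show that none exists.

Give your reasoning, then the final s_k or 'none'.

Step 1: r(k) = 2*(-12*k**2 - 37*k - 31)/(12*k**2 + 13*k + 6).
Normal form (A,B,C) = (-2, 1, k**2 + 13*k/12 + 1/2).
f must satisfy (-2)·f(k+1) − (1)·f(k) = k**2 + 13*k/12 + 1/2.
Degrees (0,0,2) ⇒ d ≤ 2.
A polynomial solution: f(k) = -k*(4*k - 1)/12.
Certificate R = B(k−1)f/C = -k*(4*k - 1)/(12*k**2 + 13*k + 6) gives s_k = (-2)**k*k*(4*k - 1).
Verify: (-2)**k*(-12*k**2 - 13*k - 6) matches t_k.

s_k = (-2)**k*k*(4*k - 1)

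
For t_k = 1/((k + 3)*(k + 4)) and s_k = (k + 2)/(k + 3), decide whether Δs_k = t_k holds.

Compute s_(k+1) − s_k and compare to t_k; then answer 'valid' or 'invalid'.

Valid: the claim telescopes to t_k.

s_(k+1) = (k + 3)/(k + 4)
s_(k+1) − s_k = 1/(k**2 + 7*k + 12)
(s_(k+1) − s_k) − t_k = 0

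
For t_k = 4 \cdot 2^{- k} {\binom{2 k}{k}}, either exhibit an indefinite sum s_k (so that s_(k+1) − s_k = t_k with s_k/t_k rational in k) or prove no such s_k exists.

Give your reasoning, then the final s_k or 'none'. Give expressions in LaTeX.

none — t_k is not Gosper-summable

The ratio is (2*k + 1)/(k + 1).
Take A(k)=2*k + 1, B(k)=k + 1, C(k)=1.
f must satisfy (2*k + 1)·f(k+1) − (k)·f(k) = 1.
Degrees (1,1,0) ⇒ d ≤ -1.
Bound -1 < 0, so the key equation has no polynomial solution.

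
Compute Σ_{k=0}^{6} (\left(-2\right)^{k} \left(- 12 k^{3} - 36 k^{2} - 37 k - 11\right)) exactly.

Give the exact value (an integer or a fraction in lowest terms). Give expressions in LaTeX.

Step 1: r(k) = 2*(-12*k**3 - 72*k**2 - 145*k - 96)/(12*k**3 + 36*k**2 + 37*k + 11).
A = -2, B = 1, C = k**3 + 3*k**2 + 37*k/12 + 11/12.
f must satisfy (-2)·f(k+1) − (1)·f(k) = k**3 + 3*k**2 + 37*k/12 + 11/12.
Degrees (0,0,3) ⇒ d ≤ 3.
Solving with deg f ≤ 3: f(k) = -(k + 1)*(2*k - 1)*(2*k + 1)/12.
R(k) = B(k−1)·f(k)/C(k) = -(k + 1)*(2*k - 1)/(6*k**2 + 15*k + 11); s_k = R·t_k = (-2)**k*(4*k**3 + 4*k**2 - k - 1).
Check: Δs_k = (-2)**k*(-12*k**3 - 36*k**2 - 37*k - 11). ✓
Σ_(k=0)^(6) t_k = s_(7) − s_(0) = -199680 − (-1) = -199679.

Σ = -199679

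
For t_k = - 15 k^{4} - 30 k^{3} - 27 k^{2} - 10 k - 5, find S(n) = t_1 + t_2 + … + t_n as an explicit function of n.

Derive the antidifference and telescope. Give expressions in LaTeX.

S(n) = n \left(- 3 n^{4} - 15 n^{3} - 29 n^{2} - 26 n - 14\right)

r(k) = (15*k**4 + 90*k**3 + 207*k**2 + 214*k + 87)/(15*k**4 + 30*k**3 + 27*k**2 + 10*k + 5) after simplifying.
Factor: A=1; B=1; C=k**4 + 2*k**3 + 9*k**2/5 + 2*k/3 + 1/3.
Key eq: (1)·f(k+1) = (1)·f(k) + (k**4 + 2*k**3 + 9*k**2/5 + 2*k/3 + 1/3).
Degrees (0,0,4) ⇒ d ≤ 5.
Coefficient equations give f(k) = k*(3*k**4 - k**2 - k + 4)/15.
Then R = B(k−1)f/C = k*(3*k**4 - k**2 - k + 4)/(15*k**4 + 30*k**3 + 27*k**2 + 10*k + 5), so s_k = R(k)·t_k = k*(-3*k**4 + k**2 + k - 4).
Δs = -15*k**4 - 30*k**3 - 27*k**2 - 10*k - 5, as required.
Telescope: S(n) = s_(n+1) − s_(1) = -3*n**5 - 15*n**4 - 29*n**3 - 26*n**2 - 14*n - 5 − (-5) = n*(-3*n**4 - 15*n**3 - 29*n**2 - 26*n - 14).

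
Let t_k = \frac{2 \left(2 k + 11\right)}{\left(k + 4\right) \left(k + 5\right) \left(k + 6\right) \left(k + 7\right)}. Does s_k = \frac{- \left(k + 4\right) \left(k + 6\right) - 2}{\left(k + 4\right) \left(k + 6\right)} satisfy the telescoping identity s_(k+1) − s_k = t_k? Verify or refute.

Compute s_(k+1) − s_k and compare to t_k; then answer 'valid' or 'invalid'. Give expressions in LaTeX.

valid (s_(k+1) − s_k reduces to t_k)

s_(k+1) = (-(k + 5)*(k + 7) - 2)/((k + 5)*(k + 7))
s_(k+1) − s_k = 2*(2*k + 11)/(k**4 + 22*k**3 + 179*k**2 + 638*k + 840)
(s_(k+1) − s_k) − t_k = 0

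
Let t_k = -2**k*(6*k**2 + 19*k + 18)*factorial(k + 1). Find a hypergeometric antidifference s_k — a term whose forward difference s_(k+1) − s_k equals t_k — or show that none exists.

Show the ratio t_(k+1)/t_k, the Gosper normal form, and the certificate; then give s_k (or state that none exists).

Ratio r(k) = 2*(6*k**3 + 43*k**2 + 105*k + 86)/(6*k**2 + 19*k + 18).
Factor: A=2*k + 4; B=1; C=k**2 + 19*k/6 + 3.
Solve (2*k + 4)·f(k+1) − (1)·f(k) = k**2 + 19*k/6 + 3.
Degrees (1,0,2) ⇒ d ≤ 1.
Match coefficients ⇒ f(k) = (3*k + 2)/6.
Get s_k = R·t_k = -2**k*(3*k + 2)*factorial(k + 1) with R(k) = B(k−1)f(k)/C(k) = (3*k + 2)/(6*k**2 + 19*k + 18).
Check: Δs_k = -2**k*(6*k**2 + 19*k + 18)*factorial(k + 1). ✓

s_k = -2**k*(3*k + 2)*factorial(k + 1)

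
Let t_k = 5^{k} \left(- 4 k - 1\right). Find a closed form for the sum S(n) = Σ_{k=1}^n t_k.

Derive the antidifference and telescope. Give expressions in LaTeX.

S(n) = - 5^{n + 1} n

r(k) = 5*(4*k + 5)/(4*k + 1) after simplifying.
A = 5, B = 1, C = k + 1/4.
Need (5)·f(k+1) − (1)·f(k) = k + 1/4.
Bound: deg f ≤ 1.
Coefficient equations give f(k) = (k - 1)/4.
R(k) = B(k−1)·f(k)/C(k) = (k - 1)/(4*k + 1); s_k = R·t_k = 5**k*(1 - k).
Verify: 5**k*(-4*k - 1) matches t_k.
Evaluate: s_(n+1) = -5**(n + 1)*n; subtract s_(1) = 0 ⇒ S(n) = -5**(n + 1)*n.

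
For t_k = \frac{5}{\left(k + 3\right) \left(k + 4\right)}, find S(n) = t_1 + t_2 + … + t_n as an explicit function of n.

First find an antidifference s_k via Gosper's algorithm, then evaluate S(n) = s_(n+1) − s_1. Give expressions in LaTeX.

S(n) = \frac{5 n}{4 \left(n + 4\right)}

The ratio is (k + 3)/(k + 5).
Factor: A=k + 3; B=k + 5; C=1.
Need (k + 3)·f(k+1) − (k + 4)·f(k) = 1.
deg f ≤ 1 (via 1,1,0).
Coefficient equations give f(k) = k/3.
Get s_k = R·t_k = 5*k/(3*(k + 3)) with R(k) = B(k−1)f(k)/C(k) = k*(k + 4)/3.
Verify: 5/(k**2 + 7*k + 12) matches t_k.
Evaluate: s_(n+1) = 5*(n + 1)/(3*(n + 4)); subtract s_(1) = 5/12 ⇒ S(n) = 5*n/(4*(n + 4)).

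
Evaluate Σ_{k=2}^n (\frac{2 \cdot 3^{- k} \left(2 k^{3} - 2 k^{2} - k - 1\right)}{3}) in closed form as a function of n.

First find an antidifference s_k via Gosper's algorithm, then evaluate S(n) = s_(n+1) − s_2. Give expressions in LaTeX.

r(k) = (2*k**3 + 4*k**2 + k - 2)/(3*(2*k**3 - 2*k**2 - k - 1)) after simplifying.
Normal form (A,B,C) = (1/3, 1, k**3 - k**2 - k/2 - 1/2).
Solve (1/3)·f(k+1) − (1)·f(k) = k**3 - k**2 - k/2 - 1/2.
deg f ≤ 3 (via 0,0,3).
Solve for f: f(k) = -3*(2*k**3 + k**2 + 3*k + 2)/4 (degree 3 ≤ 3).
So s_k = (B(k−1)f/C)·t_k = (-3*(2*k**3 + k**2 + 3*k + 2)/(2*(2*k**3 - 2*k**2 - k - 1)))·t_k = (-2*k**3 - k**2 - 3*k - 2)/3**k.
Δs = 2*(2*k**3 - 2*k**2 - k - 1)/(3*3**k), as required.
s_(n+1) = 3**(-n - 1)*(-2*n**3 - 7*n**2 - 11*n - 8) and s_(2) = -28/9, so S(n) = 3**(-n - 2)*(28*3**n - 6*n**3 - 21*n**2 - 33*n - 24).

S(n) = 3^{- n - 2} \left(28 \cdot 3^{n} - 6 n^{3} - 21 n^{2} - 33 n - 24\right)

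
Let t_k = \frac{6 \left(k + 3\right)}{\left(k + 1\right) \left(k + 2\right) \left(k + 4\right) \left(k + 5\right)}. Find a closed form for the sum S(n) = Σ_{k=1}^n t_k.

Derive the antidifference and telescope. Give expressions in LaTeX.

Ratio r(k) = (k + 1)*(k + 4)**2/((k + 3)**2*(k + 6)).
Normal form (A,B,C) = (k + 1, k + 6, k**2 + 6*k + 9).
Set up (k + 1)·f(k+1) − (k + 5)·f(k) − (k**2 + 6*k + 9) = 0.
Bound: deg f ≤ 4.
Solving with deg f ≤ 4: f(k) = k*(k + 2)*(k + 3)*(k + 5)/8.
So s_k = (B(k−1)f/C)·t_k = (k*(k + 2)*(k + 5)**2/(8*(k + 3)))·t_k = 3*k*(k + 5)/(4*(k**2 + 5*k + 4)).
Check: Δs_k = 6*(k + 3)/(k**4 + 12*k**3 + 49*k**2 + 78*k + 40). ✓
Σ_(k=1)^n t_k = s_(n+1) − s_(1) = (3*(n**2 + 7*n + 6)/(4*(n**2 + 7*n + 10))) − (9/20), i.e. 3*n*(n + 7)/(10*(n**2 + 7*n + 10)).

S(n) = \frac{3 n \left(n + 7\right)}{10 \left(n^{2} + 7 n + 10\right)}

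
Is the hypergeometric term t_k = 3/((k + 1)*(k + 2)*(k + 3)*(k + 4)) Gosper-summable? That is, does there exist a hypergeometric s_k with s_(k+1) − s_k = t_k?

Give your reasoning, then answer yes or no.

Ratio r(k) = (k + 1)/(k + 5).
So A=k + 1 and B=k + 5, with C=1.
f must satisfy (k + 1)·f(k+1) − (k + 4)·f(k) = 1.
deg f ≤ 3 (via 1,1,0).
Match coefficients ⇒ f(k) = k*(k**2 + 6*k + 11)/18.
Certificate R = B(k−1)f/C = k*(k + 4)*(k**2 + 6*k + 11)/18 gives s_k = k*(k**2 + 6*k + 11)/(6*(k + 1)*(k + 2)*(k + 3)).
s_(k+1) − s_k = 3/(k**4 + 10*k**3 + 35*k**2 + 50*k + 24) = t_k.

Yes. s_k = k*(k**2 + 6*k + 11)/(6*(k + 1)*(k + 2)*(k + 3)).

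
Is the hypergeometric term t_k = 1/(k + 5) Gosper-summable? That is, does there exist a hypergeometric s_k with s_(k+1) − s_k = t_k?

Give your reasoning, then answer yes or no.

Ratio r(k) = (k + 5)/(k + 6).
Gosper form: A/B · C(k+1)/C(k) with A=k + 5, B=k + 6, C=1.
Need (k + 5)·f(k+1) − (k + 5)·f(k) = 1.
d = 0 from the (1,1,0) case.
f = c0 ⇒ A·f(k+1) − B(k−1)·f(k) − C = -1. The system {-1 = 0} is inconsistent; no antidifference.

No — the linear system for f has no solution.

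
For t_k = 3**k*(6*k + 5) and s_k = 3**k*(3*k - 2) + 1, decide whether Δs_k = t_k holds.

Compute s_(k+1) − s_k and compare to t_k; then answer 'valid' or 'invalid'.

valid; difference matches t_k

s_(k+1) = 3**(k + 1)*(3*k + 1) + 1
s_(k+1) − s_k = 3**k*(6*k + 5)
(s_(k+1) − s_k) − t_k = 0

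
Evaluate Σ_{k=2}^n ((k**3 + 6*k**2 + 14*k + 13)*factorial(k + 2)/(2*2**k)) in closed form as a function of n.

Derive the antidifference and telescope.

S(n) = (-132*2**n + n**5*factorial(n) + 11*n**4*factorial(n) + 46*n**3*factorial(n) + 91*n**2*factorial(n) + 85*n*factorial(n) + 30*factorial(n))/(2*2**n)

Compute t_(k+1)/t_k: get (k**4 + 12*k**3 + 56*k**2 + 121*k + 102)/(2*(k**3 + 6*k**2 + 14*k + 13)).
A = k/2 + 3/2, B = 1, C = k**3 + 6*k**2 + 14*k + 13.
Key eq: (k/2 + 3/2)·f(k+1) = (1)·f(k) + (k**3 + 6*k**2 + 14*k + 13).
Bound: deg f ≤ 2.
Match coefficients ⇒ f(k) = 2*(k**2 + 3*k + 1).
So s_k = (B(k−1)f/C)·t_k = (2*(k**2 + 3*k + 1)/(k**3 + 6*k**2 + 14*k + 13))·t_k = (k**2 + 3*k + 1)*factorial(k + 2)/2**k.
Check: Δs_k = (k**3 + 6*k**2 + 14*k + 13)*factorial(k + 2)/(2*2**k). ✓
s_(n+1) = 2**(-n - 1)*(n**2 + 5*n + 5)*factorial(n + 3) and s_(2) = 66, so S(n) = (-132*2**n + n**5*factorial(n) + 11*n**4*factorial(n) + 46*n**3*factorial(n) + 91*n**2*factorial(n) + 85*n*factorial(n) + 30*factorial(n))/(2*2**n).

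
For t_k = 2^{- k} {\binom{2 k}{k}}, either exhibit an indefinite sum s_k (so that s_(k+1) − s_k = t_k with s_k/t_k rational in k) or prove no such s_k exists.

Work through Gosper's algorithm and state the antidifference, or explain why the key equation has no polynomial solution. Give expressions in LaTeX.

not Gosper-summable; s_k does not exist

Compute t_(k+1)/t_k: get (2*k + 1)/(k + 1).
Factor: A=2*k + 1; B=k + 1; C=1.
Need (2*k + 1)·f(k+1) − (k)·f(k) = 1.
Bound: deg f ≤ -1.
Bound -1 < 0, so the key equation has no polynomial solution.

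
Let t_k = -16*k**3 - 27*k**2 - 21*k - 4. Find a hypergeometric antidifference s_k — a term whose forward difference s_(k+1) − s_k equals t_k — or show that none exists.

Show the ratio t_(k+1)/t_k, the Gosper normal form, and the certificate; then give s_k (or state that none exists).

t_(k+1)/t_k = (16*k**3 + 75*k**2 + 123*k + 68)/(16*k**3 + 27*k**2 + 21*k + 4).
Gosper form: A/B · C(k+1)/C(k) with A=1, B=1, C=k**3 + 27*k**2/16 + 21*k/16 + 1/4.
Key eq: (1)·f(k+1) = (1)·f(k) + (k**3 + 27*k**2/16 + 21*k/16 + 1/4).
Bound: deg f ≤ 4.
A polynomial solution: f(k) = k*(4*k**3 + k**2 + k - 2)/16.
So s_k = (B(k−1)f/C)·t_k = (k*(4*k**3 + k**2 + k - 2)/(16*k**3 + 27*k**2 + 21*k + 4))·t_k = k*(-4*k**3 - k**2 - k + 2).
Verify: -16*k**3 - 27*k**2 - 21*k - 4 matches t_k.

s_k = k*(-4*k**3 - k**2 - k + 2)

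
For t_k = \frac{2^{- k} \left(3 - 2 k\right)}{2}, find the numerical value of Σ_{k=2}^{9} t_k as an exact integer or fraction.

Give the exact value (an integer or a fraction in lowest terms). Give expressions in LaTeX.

t_(k+1)/t_k = (2*k - 1)/(2*(2*k - 3)).
Gosper form: A/B · C(k+1)/C(k) with A=1/2, B=1, C=k - 3/2.
Set up (1/2)·f(k+1) − (1)·f(k) − (k - 3/2) = 0.
From deg A=0, deg B=0, deg C=1: d=1.
Solve for f: f(k) = 1 - 2*k (degree 1 ≤ 1).
R(k) = B(k−1)·f(k)/C(k) = -2*(2*k - 1)/(2*k - 3); s_k = R·t_k = (2*k - 1)/2**k.
Verify: (3 - 2*k)/(2*2**k) matches t_k.
Sum = s_(10) − s_(2); s_(10) = 19/1024, s_(2) = 3/4 ⇒ -749/1024.

Σ = -749/1024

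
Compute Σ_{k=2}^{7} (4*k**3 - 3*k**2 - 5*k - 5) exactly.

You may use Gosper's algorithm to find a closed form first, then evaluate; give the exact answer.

Σ = 2550

Step 1: r(k) = (4*k**3 + 9*k**2 + k - 9)/(4*k**3 - 3*k**2 - 5*k - 5).
Gosper form: A/B · C(k+1)/C(k) with A=1, B=1, C=k**3 - 3*k**2/4 - 5*k/4 - 5/4.
f must satisfy (1)·f(k+1) − (1)·f(k) = k**3 - 3*k**2/4 - 5*k/4 - 5/4.
Degrees (0,0,3) ⇒ d ≤ 4.
A polynomial solution: f(k) = k*(k**3 - 3*k**2 - 3)/4.
Then R = B(k−1)f/C = k*(k**3 - 3*k**2 - 3)/(4*k**3 - 3*k**2 - 5*k - 5), so s_k = R(k)·t_k = k*(k**3 - 3*k**2 - 3).
Δs = 4*k**3 - 3*k**2 - 5*k - 5, as required.
Telescoping: Σ = s_(8) − s_(2) = 2536 − (-14) = 2550.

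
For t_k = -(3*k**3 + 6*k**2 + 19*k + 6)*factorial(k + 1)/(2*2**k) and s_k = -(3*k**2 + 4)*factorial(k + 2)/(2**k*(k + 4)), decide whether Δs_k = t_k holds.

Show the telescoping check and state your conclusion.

s_(k+1) = -(3*k**2 + 6*k + 7)*factorial(k + 3)/(2*2**k*(k + 5))
s_(k+1) − s_k = -(3*k**4 + 21*k**3 + 55*k**2 + 113*k + 44)*factorial(k + 2)/(2*2**k*(k + 4)*(k + 5))
(s_(k+1) − s_k) − t_k = (3*k**4 + 18*k**3 + 37*k**2 + 82*k + 16)*factorial(k + 1)/(2**k*(k + 4)*(k + 5))

Invalid: residual (3*k**4 + 18*k**3 + 37*k**2 + 82*k + 16)*factorial(k + 1)/(2**k*(k + 4)*(k + 5)) ≠ 0.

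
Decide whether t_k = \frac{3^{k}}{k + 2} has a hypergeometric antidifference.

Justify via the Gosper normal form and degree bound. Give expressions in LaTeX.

The ratio is 3*(k + 2)/(k + 3).
Normal form (A,B,C) = (3*k + 6, k + 3, 1).
f must satisfy (3*k + 6)·f(k+1) − (k + 2)·f(k) = 1.
From deg A=1, deg B=1, deg C=0: d=-1.
deg f ≤ -1 is impossible — no certificate.

No — negative degree bound, so no certificate f.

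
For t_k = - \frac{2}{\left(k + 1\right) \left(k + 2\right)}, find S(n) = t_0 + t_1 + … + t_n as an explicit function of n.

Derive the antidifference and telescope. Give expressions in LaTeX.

S(n) = \frac{2 \left(- n - 1\right)}{n + 2}

Compute t_(k+1)/t_k: get (k + 1)/(k + 3).
A = k + 1, B = k + 3, C = 1.
Key eq: (k + 1)·f(k+1) = (k + 2)·f(k) + (1).
Degrees (1,1,0) ⇒ d ≤ 1.
Solve for f: f(k) = k (degree 1 ≤ 1).
Then R = B(k−1)f/C = k*(k + 2), so s_k = R(k)·t_k = -2*k/(k + 1).
Verify: -2/(k**2 + 3*k + 2) matches t_k.
Telescope: S(n) = s_(n+1) − s_(0) = 2*(-n - 1)/(n + 2) − (0) = 2*(-n - 1)/(n + 2).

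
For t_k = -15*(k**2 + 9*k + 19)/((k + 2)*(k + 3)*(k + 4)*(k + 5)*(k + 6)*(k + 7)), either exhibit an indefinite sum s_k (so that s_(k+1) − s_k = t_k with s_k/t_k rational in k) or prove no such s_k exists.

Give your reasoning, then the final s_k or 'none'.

s_k = 5*k*(-k**2 - 12*k - 44)/(48*(k**3 + 12*k**2 + 44*k + 48))

r(k) = (k + 2)*(9*k + (k + 1)**2 + 28)/((k + 8)*(k**2 + 9*k + 19)) after simplifying.
So A=k + 2 and B=k + 8, with C=k**2 + 9*k + 19.
Set up (k + 2)·f(k+1) − (k + 7)·f(k) − (k**2 + 9*k + 19) = 0.
Bound: deg f ≤ 5.
Solving with deg f ≤ 5: f(k) = k*(k + 3)*(k + 5)*(k**2 + 12*k + 44)/144.
R(k) = B(k−1)·f(k)/C(k) = k*(k + 3)*(k + 5)*(k + 7)*(k**2 + 12*k + 44)/(144*(k**2 + 9*k + 19)); s_k = R·t_k = 5*k*(-k**2 - 12*k - 44)/(48*(k**3 + 12*k**2 + 44*k + 48)).
s_(k+1) − s_k = 15*(-k**2 - 9*k - 19)/(k**6 + 27*k**5 + 295*k**4 + 1665*k**3 + 5104*k**2 + 8028*k + 5040) = t_k.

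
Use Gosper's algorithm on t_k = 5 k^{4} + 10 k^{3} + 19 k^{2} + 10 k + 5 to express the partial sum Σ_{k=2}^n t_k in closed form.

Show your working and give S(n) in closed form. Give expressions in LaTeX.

t_(k+1)/t_k = (5*k**4 + 30*k**3 + 79*k**2 + 98*k + 49)/(5*k**4 + 10*k**3 + 19*k**2 + 10*k + 5).
Take A(k)=1, B(k)=1, C(k)=k**4 + 2*k**3 + 19*k**2/5 + 2*k + 1.
Set up (1)·f(k+1) − (1)·f(k) − (k**4 + 2*k**3 + 19*k**2/5 + 2*k + 1) = 0.
deg f ≤ 5 (via 0,0,4).
Match coefficients ⇒ f(k) = k*(k**2 - k + 1)*(k**2 + k + 3)/5.
So s_k = (B(k−1)f/C)·t_k = (k*(k**2 - k + 1)*(k**2 + k + 3)/(5*k**4 + 10*k**3 + 19*k**2 + 10*k + 5))·t_k = k*(k**4 + 3*k**2 - 2*k + 3).
Verify: 5*k**4 + 10*k**3 + 19*k**2 + 10*k + 5 matches t_k.
Evaluate: s_(n+1) = n**5 + 5*n**4 + 13*n**3 + 17*n**2 + 13*n + 5; subtract s_(2) = 54 ⇒ S(n) = n**5 + 5*n**4 + 13*n**3 + 17*n**2 + 13*n - 49.

S(n) = n^{5} + 5 n^{4} + 13 n^{3} + 17 n^{2} + 13 n - 49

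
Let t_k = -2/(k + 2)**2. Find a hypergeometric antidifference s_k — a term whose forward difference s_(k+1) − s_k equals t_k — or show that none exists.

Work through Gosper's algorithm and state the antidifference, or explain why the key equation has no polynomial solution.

none — t_k is not Gosper-summable

Step 1: r(k) = (k + 2)**2/(k + 3)**2.
Take A(k)=k**2 + 4*k + 4, B(k)=k**2 + 6*k + 9, C(k)=1.
Set up (k**2 + 4*k + 4)·f(k+1) − (k**2 + 4*k + 4)·f(k) − (1) = 0.
deg f ≤ 0 (via 2,2,0).
Put f(k) = c0: A·f(k+1) − B(k−1)·f(k) − C = -1; need -1 = 0 — inconsistent ⇒ no f, not summable.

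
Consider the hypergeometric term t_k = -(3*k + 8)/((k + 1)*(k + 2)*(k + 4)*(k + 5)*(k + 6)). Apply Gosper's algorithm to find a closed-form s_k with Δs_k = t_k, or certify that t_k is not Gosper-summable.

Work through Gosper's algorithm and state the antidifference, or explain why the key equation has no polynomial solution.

Step 1: r(k) = (k + 1)*(k + 4)*(3*k + 11)/((k + 3)*(k + 7)*(3*k + 8)).
Normal form (A,B,C) = (k + 1, k + 7, k**2 + 17*k/3 + 8).
Set up (k + 1)·f(k+1) − (k + 6)·f(k) − (k**2 + 17*k/3 + 8) = 0.
Degrees (1,1,2) ⇒ d ≤ 5.
Match coefficients ⇒ f(k) = k*(k + 2)*(k + 3)*(k**2 + 10*k + 29)/60.
So s_k = (B(k−1)f/C)·t_k = (k*(k + 2)*(k + 6)*(k**2 + 10*k + 29)/(20*(3*k + 8)))·t_k = k*(-k**2 - 10*k - 29)/(20*(k**3 + 10*k**2 + 29*k + 20)).
s_(k+1) − s_k = (-3*k - 8)/(k**5 + 18*k**4 + 121*k**3 + 372*k**2 + 508*k + 240) = t_k.

s_k = k*(-k**2 - 10*k - 29)/(20*(k**3 + 10*k**2 + 29*k + 20))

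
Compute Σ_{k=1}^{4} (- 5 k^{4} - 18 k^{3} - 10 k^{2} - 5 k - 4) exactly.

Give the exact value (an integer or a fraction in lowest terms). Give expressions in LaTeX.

Ratio r(k) = (5*k**4 + 38*k**3 + 94*k**2 + 99*k + 42)/(5*k**4 + 18*k**3 + 10*k**2 + 5*k + 4).
Take A(k)=1, B(k)=1, C(k)=k**4 + 18*k**3/5 + 2*k**2 + k + 4/5.
f must satisfy (1)·f(k+1) − (1)·f(k) = k**4 + 18*k**3/5 + 2*k**2 + k + 4/5.
d = 5 from the (0,0,4) case.
A polynomial solution: f(k) = k*(k**4 + 2*k**3 - 4*k**2 + 2*k + 3)/5.
Get s_k = R·t_k = k*(-k**4 - 2*k**3 + 4*k**2 - 2*k - 3) with R(k) = B(k−1)f(k)/C(k) = k*(k**4 + 2*k**3 - 4*k**2 + 2*k + 3)/(5*k**4 + 18*k**3 + 10*k**2 + 5*k + 4).
Verify: -5*k**4 - 18*k**3 - 10*k**2 - 5*k - 4 matches t_k.
Evaluate s at k=5 and k=1: -3940 and -4; difference -3936.

Σ = -3936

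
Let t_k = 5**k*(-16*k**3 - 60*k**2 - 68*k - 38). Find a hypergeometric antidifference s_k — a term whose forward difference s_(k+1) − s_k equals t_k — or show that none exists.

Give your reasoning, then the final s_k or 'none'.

Step 1: r(k) = 5*(8*k**3 + 54*k**2 + 118*k + 91)/(8*k**3 + 30*k**2 + 34*k + 19).
Normal form (A,B,C) = (5, 1, k**3 + 15*k**2/4 + 17*k/4 + 19/8).
Need (5)·f(k+1) − (1)·f(k) = k**3 + 15*k**2/4 + 17*k/4 + 19/8.
Degrees (0,0,3) ⇒ d ≤ 3.
Match coefficients ⇒ f(k) = (2*k**3 + k + 1)/8.
Certificate R = B(k−1)f/C = (2*k**3 + k + 1)/(8*k**3 + 30*k**2 + 34*k + 19) gives s_k = -2*5**k*(2*k**3 + k + 1).
s_(k+1) − s_k = 5**k*(4*k**3 - 8*k - 20*(k + 1)**3 - 18) = t_k.

s_k = -2*5**k*(2*k**3 + k + 1)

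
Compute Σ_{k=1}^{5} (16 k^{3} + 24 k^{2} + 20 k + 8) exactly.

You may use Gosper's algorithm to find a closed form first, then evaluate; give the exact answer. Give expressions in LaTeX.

Σ = 5260

The ratio is (4*k**3 + 18*k**2 + 29*k + 17)/(4*k**3 + 6*k**2 + 5*k + 2).
Normal form (A,B,C) = (1, 1, k**3 + 3*k**2/2 + 5*k/4 + 1/2).
Solve (1)·f(k+1) − (1)·f(k) = k**3 + 3*k**2/2 + 5*k/4 + 1/2.
deg f ≤ 4 (via 0,0,3).
Match coefficients ⇒ f(k) = k*(2*k**3 + k + 1)/8.
Then R = B(k−1)f/C = k*(2*k**3 + k + 1)/(2*(4*k**3 + 6*k**2 + 5*k + 2)), so s_k = R(k)·t_k = 2*k*(2*k**3 + k + 1).
Δs = 16*k**3 + 24*k**2 + 20*k + 8, as required.
Telescoping: Σ = s_(6) − s_(1) = 5268 − (8) = 5260.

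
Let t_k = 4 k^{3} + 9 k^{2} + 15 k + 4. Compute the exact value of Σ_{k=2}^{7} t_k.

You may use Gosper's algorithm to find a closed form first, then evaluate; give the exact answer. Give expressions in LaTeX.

Σ = 4812

t_(k+1)/t_k = (4*k**3 + 21*k**2 + 45*k + 32)/(4*k**3 + 9*k**2 + 15*k + 4).
Gosper form: A/B · C(k+1)/C(k) with A=1, B=1, C=k**3 + 9*k**2/4 + 15*k/4 + 1.
Set up (1)·f(k+1) − (1)·f(k) − (k**3 + 9*k**2/4 + 15*k/4 + 1) = 0.
From deg A=0, deg B=0, deg C=3: d=4.
Coefficient equations give f(k) = k*(k**3 + k**2 + 4*k - 2)/4.
Certificate R = B(k−1)f/C = k*(k**3 + k**2 + 4*k - 2)/(4*k**3 + 9*k**2 + 15*k + 4) gives s_k = k*(k**3 + k**2 + 4*k - 2).
Δs = 4*k**3 + 9*k**2 + 15*k + 4, as required.
Telescoping: Σ = s_(8) − s_(2) = 4848 − (36) = 4812.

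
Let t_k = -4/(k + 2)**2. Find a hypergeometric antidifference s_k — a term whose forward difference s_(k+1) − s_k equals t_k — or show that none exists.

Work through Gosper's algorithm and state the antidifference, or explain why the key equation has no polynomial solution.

no hypergeometric antidifference exists

Compute t_(k+1)/t_k: get (k + 2)**2/(k + 3)**2.
Factor: A=k**2 + 4*k + 4; B=k**2 + 6*k + 9; C=1.
Key eq: (k**2 + 4*k + 4)·f(k+1) = (k**2 + 4*k + 4)·f(k) + (1).
d = 0 from the (2,2,0) case.
Generic f = c0 gives residual -1; -1 = 0 cannot hold, so t_k is not Gosper-summable.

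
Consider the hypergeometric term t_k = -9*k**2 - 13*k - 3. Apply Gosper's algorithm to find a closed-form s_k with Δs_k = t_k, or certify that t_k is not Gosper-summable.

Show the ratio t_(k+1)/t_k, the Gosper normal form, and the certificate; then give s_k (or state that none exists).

s_k = k*(-3*k**2 - 2*k + 2)

Compute t_(k+1)/t_k: get (9*k**2 + 31*k + 25)/(9*k**2 + 13*k + 3).
A = 1, B = 1, C = k**2 + 13*k/9 + 1/3.
Solve (1)·f(k+1) − (1)·f(k) = k**2 + 13*k/9 + 1/3.
d = 3 from the (0,0,2) case.
A polynomial solution: f(k) = k*(3*k**2 + 2*k - 2)/9.
R(k) = B(k−1)·f(k)/C(k) = k*(3*k**2 + 2*k - 2)/(9*k**2 + 13*k + 3); s_k = R·t_k = k*(-3*k**2 - 2*k + 2).
Δs = -9*k**2 - 13*k - 3, as required.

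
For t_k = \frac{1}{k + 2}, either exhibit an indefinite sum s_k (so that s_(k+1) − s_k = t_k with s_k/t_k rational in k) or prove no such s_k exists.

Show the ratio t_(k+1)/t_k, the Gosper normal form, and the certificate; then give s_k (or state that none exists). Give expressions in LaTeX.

Compute t_(k+1)/t_k: get (k + 2)/(k + 3).
A = k + 2, B = k + 3, C = 1.
Key eq: (k + 2)·f(k+1) = (k + 2)·f(k) + (1).
deg f ≤ 0 (via 1,1,0).
Write f(k) = c0. Then LHS − RHS = -1, requiring -1 = 0: contradictory. No certificate.

none (Gosper's algorithm certifies no s_k)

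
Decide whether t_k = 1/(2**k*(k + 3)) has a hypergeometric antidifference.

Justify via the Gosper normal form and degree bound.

No; the degree bound rules out any f.

The ratio is (k + 3)/(2*(k + 4)).
A = k/2 + 3/2, B = k + 4, C = 1.
Need (k/2 + 3/2)·f(k+1) − (k + 3)·f(k) = 1.
Bound: deg f ≤ -1.
deg f ≤ -1 is impossible — no certificate.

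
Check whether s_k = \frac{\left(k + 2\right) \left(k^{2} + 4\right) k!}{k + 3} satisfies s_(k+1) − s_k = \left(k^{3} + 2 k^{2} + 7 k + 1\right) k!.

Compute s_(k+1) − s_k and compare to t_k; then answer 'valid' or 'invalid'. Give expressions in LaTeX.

s_(k+1) = (k + 3)*(k**2 + 2*k + 5)*factorial(k + 1)/(k + 4)
s_(k+1) − s_k = (k**5 + 8*k**4 + 28*k**3 + 62*k**2 + 69*k + 13)*factorial(k)/((k + 3)*(k + 4))
(s_(k+1) − s_k) − t_k = -(k**4 + 5*k**3 + 12*k**2 + 22*k - 1)*factorial(k)/((k + 3)*(k + 4))

Invalid: residual - \frac{\left(k^{4} + 5 k^{3} + 12 k^{2} + 22 k - 1\right) k!}{\left(k + 3\right) \left(k + 4\right)} ≠ 0.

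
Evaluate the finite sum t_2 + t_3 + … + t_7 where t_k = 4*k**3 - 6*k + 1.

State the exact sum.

Σ = 2976

r(k) = (-6*k + 4*(k + 1)**3 - 5)/(4*k**3 - 6*k + 1) after simplifying.
Factor: A=1; B=1; C=k**3 - 3*k/2 + 1/4.
Solve (1)·f(k+1) − (1)·f(k) = k**3 - 3*k/2 + 1/4.
From deg A=0, deg B=0, deg C=3: d=4.
A polynomial solution: f(k) = k*(k - 2)*(k**2 - 2)/4.
Get s_k = R·t_k = k*(k**3 - 2*k**2 - 2*k + 4) with R(k) = B(k−1)f(k)/C(k) = k*(k - 2)*(k**2 - 2)/(4*k**3 - 6*k + 1).
Verify: 4*k**3 - 6*k + 1 matches t_k.
Evaluate s at k=8 and k=2: 2976 and 0; difference 2976.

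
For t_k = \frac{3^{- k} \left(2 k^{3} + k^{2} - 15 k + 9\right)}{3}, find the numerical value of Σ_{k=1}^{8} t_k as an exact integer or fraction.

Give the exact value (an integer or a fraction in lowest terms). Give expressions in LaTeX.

Σ = 18824/19683

Step 1: r(k) = (2*k**3 + 7*k**2 - 7*k - 3)/(3*(2*k**3 + k**2 - 15*k + 9)).
A = 1/3, B = 1, C = k**3 + k**2/2 - 15*k/2 + 9/2.
Need (1/3)·f(k+1) − (1)·f(k) = k**3 + k**2/2 - 15*k/2 + 9/2.
Bound: deg f ≤ 3.
Solve for f: f(k) = -3*(k**3 + 2*k**2 - 4*k + 4)/2 (degree 3 ≤ 3).
So s_k = (B(k−1)f/C)·t_k = (-3*(k**3 + 2*k**2 - 4*k + 4)/(2*k**3 + k**2 - 15*k + 9))·t_k = (-k**3 - 2*k**2 + 4*k - 4)/3**k.
Δs = (2*k**3 + k**2 - 15*k + 9)/(3*3**k), as required.
Σ_(k=1)^(8) t_k = s_(9) − s_(1) = -859/19683 − (-1) = 18824/19683.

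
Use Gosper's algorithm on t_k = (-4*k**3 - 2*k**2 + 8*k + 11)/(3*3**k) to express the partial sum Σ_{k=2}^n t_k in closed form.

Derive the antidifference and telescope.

r(k) = (4*k**3 + 14*k**2 + 8*k - 13)/(3*(4*k**3 + 2*k**2 - 8*k - 11)) after simplifying.
Normal form (A,B,C) = (1/3, 1, k**3 + k**2/2 - 2*k - 11/4).
Set up (1/3)·f(k+1) − (1)·f(k) − (k**3 + k**2/2 - 2*k - 11/4) = 0.
Degrees (0,0,3) ⇒ d ≤ 3.
A polynomial solution: f(k) = -3*(2*k**3 + 4*k**2 + 3*k - 1)/4.
So s_k = (B(k−1)f/C)·t_k = (-3*(2*k**3 + 4*k**2 + 3*k - 1)/(4*k**3 + 2*k**2 - 8*k - 11))·t_k = (2*k**3 + 4*k**2 + 3*k - 1)/3**k.
Δs = (-4*k**3 - 2*k**2 + 8*k + 11)/(3*3**k), as required.
Σ_(k=2)^n t_k = s_(n+1) − s_(2) = (3**(-n - 1)*(2*n**3 + 10*n**2 + 17*n + 8)) − (37/9), i.e. 3**(-n - 2)*(-37*3**n + 6*n**3 + 30*n**2 + 51*n + 24).

S(n) = 3**(-n - 2)*(-37*3**n + 6*n**3 + 30*n**2 + 51*n + 24)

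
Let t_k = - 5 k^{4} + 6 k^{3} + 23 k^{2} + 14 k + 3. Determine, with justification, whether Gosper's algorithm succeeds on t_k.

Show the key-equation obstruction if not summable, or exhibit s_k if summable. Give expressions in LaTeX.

Compute t_(k+1)/t_k: get (5*k**4 + 14*k**3 - 11*k**2 - 58*k - 41)/(5*k**4 - 6*k**3 - 23*k**2 - 14*k - 3).
So A=1 and B=1, with C=k**4 - 6*k**3/5 - 23*k**2/5 - 14*k/5 - 3/5.
Key eq: (1)·f(k+1) = (1)·f(k) + (k**4 - 6*k**3/5 - 23*k**2/5 - 14*k/5 - 3/5).
From deg A=0, deg B=0, deg C=4: d=5.
A polynomial solution: f(k) = k**2*(k**3 - 4*k**2 - 3*k + 3)/5.
So s_k = (B(k−1)f/C)·t_k = (k**2*(k**3 - 4*k**2 - 3*k + 3)/(5*k**4 - 6*k**3 - 23*k**2 - 14*k - 3))·t_k = k**2*(-k**3 + 4*k**2 + 3*k - 3).
Verify: -5*k**4 + 6*k**3 + 23*k**2 + 14*k + 3 matches t_k.

Yes. s_k = k^{2} \left(- k^{3} + 4 k^{2} + 3 k - 3\right).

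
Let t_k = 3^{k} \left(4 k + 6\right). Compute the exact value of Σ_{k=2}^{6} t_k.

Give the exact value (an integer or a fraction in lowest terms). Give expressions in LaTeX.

The ratio is 3*(2*k + 5)/(2*k + 3).
Take A(k)=3, B(k)=1, C(k)=k + 3/2.
f must satisfy (3)·f(k+1) − (1)·f(k) = k + 3/2.
d = 1 from the (0,0,1) case.
Match coefficients ⇒ f(k) = k/2.
So s_k = (B(k−1)f/C)·t_k = (k/(2*k + 3))·t_k = 2*3**k*k.
s_(k+1) − s_k = 3**k*(4*k + 6) = t_k.
Sum = s_(7) − s_(2); s_(7) = 30618, s_(2) = 36 ⇒ 30582.

Σ = 30582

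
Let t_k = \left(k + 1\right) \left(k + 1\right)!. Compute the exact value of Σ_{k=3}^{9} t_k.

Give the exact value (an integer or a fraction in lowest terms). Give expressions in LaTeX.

Σ = 39916776

Ratio r(k) = (k + 2)**2/(k + 1).
A = k + 2, B = 1, C = k + 1.
Set up (k + 2)·f(k+1) − (1)·f(k) − (k + 1) = 0.
Bound: deg f ≤ 0.
Coefficient equations give f(k) = 1.
Then R = B(k−1)f/C = 1/(k + 1), so s_k = R(k)·t_k = factorial(k + 1).
Verify: (k + 1)*factorial(k + 1) matches t_k.
Evaluate s at k=10 and k=3: 39916800 and 24; difference 39916776.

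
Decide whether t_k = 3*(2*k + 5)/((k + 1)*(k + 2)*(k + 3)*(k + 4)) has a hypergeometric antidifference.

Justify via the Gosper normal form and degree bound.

Yes. s_k = k*(k + 4)/(k**2 + 4*k + 3).

r(k) = (k + 1)*(2*k + 7)/((k + 5)*(2*k + 5)) after simplifying.
Normal form (A,B,C) = (k + 1, k + 5, k + 5/2).
Set up (k + 1)·f(k+1) − (k + 4)·f(k) − (k + 5/2) = 0.
From deg A=1, deg B=1, deg C=1: d=3.
Solving with deg f ≤ 3: f(k) = k*(k + 2)*(k + 4)/6.
Certificate R = B(k−1)f/C = k*(k + 2)*(k + 4)**2/(3*(2*k + 5)) gives s_k = k*(k + 4)/(k**2 + 4*k + 3).
Verify: 3*(2*k + 5)/(k**4 + 10*k**3 + 35*k**2 + 50*k + 24) matches t_k.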